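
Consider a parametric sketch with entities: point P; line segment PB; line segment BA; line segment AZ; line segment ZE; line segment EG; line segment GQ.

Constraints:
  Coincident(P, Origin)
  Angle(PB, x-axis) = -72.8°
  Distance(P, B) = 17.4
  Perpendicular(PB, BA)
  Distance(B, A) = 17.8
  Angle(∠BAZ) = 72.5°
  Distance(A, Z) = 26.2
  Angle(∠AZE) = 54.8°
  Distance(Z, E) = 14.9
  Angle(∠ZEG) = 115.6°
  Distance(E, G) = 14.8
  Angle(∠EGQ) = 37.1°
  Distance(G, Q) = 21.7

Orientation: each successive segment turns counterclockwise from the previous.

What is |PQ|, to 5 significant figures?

12.061

P is at the origin; PB runs at -72.8° with length 17.4, so B = (5.1453, -16.622). The perpendicularity gives BA at right angles to PB, so BA runs at 17.200°; with |BA| = 17.8, A = (22.149, -11.358). ∠BAZ = 72.5° gives AZ at 124.70° from the x-axis; with |AZ| = 26.2, Z = (7.2342, 10.182). ∠AZE = 54.8° gives ZE at -110.10° from the x-axis; with |ZE| = 14.9, E = (2.1136, -3.8106). ∠ZEG = 115.6° gives EG at -45.700° from the x-axis; with |EG| = 14.8, G = (12.450, -14.403). ∠EGQ = 37.1° gives GQ at 97.200° from the x-axis; with |GQ| = 21.7, Q = (9.7304, 7.1261). Then |PQ| = |Q − P| = 12.061.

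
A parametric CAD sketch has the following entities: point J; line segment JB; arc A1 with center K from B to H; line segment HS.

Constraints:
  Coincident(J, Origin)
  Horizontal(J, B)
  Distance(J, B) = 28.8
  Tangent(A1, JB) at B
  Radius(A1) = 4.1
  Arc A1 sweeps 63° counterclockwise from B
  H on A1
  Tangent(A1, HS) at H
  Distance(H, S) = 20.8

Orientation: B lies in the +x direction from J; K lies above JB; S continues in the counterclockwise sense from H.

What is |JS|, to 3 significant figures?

46.8

J is at the origin; J and B share the same y with |JB| = 28.8 and B on the +x side, so B = (28.8, 0.00). The tangent condition forces KB to be normal to JB, so K = B + (0, 4.1) = (28.8, 4.10). On A1, B sits at bearing -90° from K; a 63° counterclockwise sweep puts H at bearing -27°, so H = K + 4.1·(cos -27°, sin -27°) = (32.5, 2.24). Tangency of A1 to HS means the radius KH is perpendicular to HS, so HS runs along (−sin -27°, cos -27°); with |HS| = 20.8, S = (41.9, 20.8). Then |JS| = |S − J| = 46.8.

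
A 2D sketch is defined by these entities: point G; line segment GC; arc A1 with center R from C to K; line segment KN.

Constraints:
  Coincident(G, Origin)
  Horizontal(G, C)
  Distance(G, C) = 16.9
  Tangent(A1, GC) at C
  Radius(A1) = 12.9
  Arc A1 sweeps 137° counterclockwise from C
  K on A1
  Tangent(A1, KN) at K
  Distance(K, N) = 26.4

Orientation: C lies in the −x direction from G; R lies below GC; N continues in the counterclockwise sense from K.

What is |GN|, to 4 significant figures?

40.84

On A1, C sits at bearing 90° from R; a 137° counterclockwise sweep puts K at bearing 227°, so K = R + 12.9·(cos 227°, sin 227°) = (-25.70, -22.33). The tangent condition forces RK to be normal to KN, so KN runs along (−sin 227°, cos 227°); with |KN| = 26.4, N = (-6.390, -40.34). Then |GN| = |N − G| = 40.84.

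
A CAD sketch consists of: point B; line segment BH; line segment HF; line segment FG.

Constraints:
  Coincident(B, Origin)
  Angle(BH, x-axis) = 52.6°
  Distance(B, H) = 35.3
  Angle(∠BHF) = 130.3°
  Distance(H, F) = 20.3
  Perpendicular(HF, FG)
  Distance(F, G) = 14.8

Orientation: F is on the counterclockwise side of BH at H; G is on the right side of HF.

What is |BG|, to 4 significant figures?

60.01

B is at the origin; BH runs at 52.6° with length 35.3, so H = 35.3·(cos 52.6°, sin 52.6°) = (21.44, 28.04). ∠BHF = 130.3°, so HF runs at 52.6° + (180° − 130.3°) = 102.3° from the x-axis; with |HF| = 20.3, F = H + 20.3·(cos 102.3°, sin 102.3°) = (17.12, 47.88). The perpendicularity gives FG at right angles to HF; with |FG| = 14.8 on the right of HF, G = F + 14.8·(0.9770, 0.2130) = (31.58, 51.03). Then |BG| = |G − B| = 60.01.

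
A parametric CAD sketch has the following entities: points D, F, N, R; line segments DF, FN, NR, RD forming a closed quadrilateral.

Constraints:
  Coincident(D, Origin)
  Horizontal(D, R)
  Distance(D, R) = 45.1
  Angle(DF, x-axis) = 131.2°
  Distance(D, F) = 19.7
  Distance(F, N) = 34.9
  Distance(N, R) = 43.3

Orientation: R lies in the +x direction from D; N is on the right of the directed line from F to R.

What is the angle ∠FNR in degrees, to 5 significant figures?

99.516°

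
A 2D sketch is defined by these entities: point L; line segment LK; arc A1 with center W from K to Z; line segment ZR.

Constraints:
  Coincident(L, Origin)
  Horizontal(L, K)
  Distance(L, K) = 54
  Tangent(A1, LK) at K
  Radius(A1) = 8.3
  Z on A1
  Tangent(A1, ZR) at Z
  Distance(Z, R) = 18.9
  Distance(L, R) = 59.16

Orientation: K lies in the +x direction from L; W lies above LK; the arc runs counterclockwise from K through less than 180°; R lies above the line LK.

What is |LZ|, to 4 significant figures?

62.43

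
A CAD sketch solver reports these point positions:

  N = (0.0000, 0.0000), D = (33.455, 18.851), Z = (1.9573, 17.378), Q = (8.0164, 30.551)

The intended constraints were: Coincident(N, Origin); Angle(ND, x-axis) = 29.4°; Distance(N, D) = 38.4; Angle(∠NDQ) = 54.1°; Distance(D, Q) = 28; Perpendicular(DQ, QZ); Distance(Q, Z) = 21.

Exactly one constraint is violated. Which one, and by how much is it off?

Distance(Q, Z) = 21 — off by 6.50.

N = (0.00, 0.00) ✓; ND at 29.40° ✓; |ND| = 38.40 ✓; ∠NDQ = 54.10° ✓; |DQ| = 28.00 ✓; ∠(DQ, QZ) = 90.00° ✓; |QZ| = 14.50 ✗.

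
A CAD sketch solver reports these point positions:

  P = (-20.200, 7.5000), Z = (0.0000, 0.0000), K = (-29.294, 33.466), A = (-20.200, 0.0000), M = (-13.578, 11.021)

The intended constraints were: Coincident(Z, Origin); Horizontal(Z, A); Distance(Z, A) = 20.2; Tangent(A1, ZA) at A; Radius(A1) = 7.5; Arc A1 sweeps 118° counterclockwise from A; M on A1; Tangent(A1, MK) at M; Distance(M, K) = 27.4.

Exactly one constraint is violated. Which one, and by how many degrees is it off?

Tangent(A1, MK) at M — off by 7.00°.

Z = (0.00, 0.00) ✓; Z.y = 0.00, A.y = 0.00 ✓; |ZA| = 20.20 ✓; ∠(PA, AZ) = 90.00° ✓; |PA| = 7.500 ✓; bearing(P→M) − bearing(P→A) = 118.0° ✓; |PM| = 7.500 ✓; ∠(PM, MK) = 83.00° ✗; |MK| = 27.40 ✓.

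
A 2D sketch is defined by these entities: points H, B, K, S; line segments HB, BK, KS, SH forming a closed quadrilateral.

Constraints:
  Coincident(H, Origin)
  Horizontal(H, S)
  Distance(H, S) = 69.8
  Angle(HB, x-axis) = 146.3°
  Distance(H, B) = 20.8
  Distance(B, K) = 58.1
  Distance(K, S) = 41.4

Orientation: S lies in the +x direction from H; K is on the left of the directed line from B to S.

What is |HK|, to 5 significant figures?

47.275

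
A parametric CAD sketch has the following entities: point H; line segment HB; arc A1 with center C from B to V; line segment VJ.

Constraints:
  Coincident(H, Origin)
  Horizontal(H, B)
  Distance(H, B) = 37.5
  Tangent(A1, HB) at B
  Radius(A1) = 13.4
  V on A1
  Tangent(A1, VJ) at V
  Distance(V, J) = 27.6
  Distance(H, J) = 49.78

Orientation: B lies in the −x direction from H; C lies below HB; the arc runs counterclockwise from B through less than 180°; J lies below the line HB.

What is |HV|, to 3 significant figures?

52.1

Checks: |CV| = 13.40 ✓; ∠(CV, VJ) = 90.00° ✓; |VJ| = 27.60 ✓; |HJ| = 49.78 ✓.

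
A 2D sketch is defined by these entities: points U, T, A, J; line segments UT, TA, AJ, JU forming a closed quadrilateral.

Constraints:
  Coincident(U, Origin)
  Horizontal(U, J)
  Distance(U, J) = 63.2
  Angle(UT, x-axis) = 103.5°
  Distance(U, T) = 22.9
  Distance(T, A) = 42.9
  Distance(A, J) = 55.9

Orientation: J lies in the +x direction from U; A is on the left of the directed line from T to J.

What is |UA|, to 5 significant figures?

54.897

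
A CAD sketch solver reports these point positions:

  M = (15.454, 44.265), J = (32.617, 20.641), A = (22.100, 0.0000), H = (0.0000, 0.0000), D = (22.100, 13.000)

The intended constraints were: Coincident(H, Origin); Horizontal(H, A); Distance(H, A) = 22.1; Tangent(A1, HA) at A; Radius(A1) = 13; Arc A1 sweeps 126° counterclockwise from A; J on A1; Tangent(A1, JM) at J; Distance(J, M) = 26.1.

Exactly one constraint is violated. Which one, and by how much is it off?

Distance(J, M) = 26.1 — off by 3.10.

H = (0.00, 0.00) ✓; H.y = 0.00, A.y = 0.00 ✓; |HA| = 22.10 ✓; ∠(DA, AH) = 90.00° ✓; |DA| = 13.00 ✓; bearing(D→J) − bearing(D→A) = 126.0° ✓; |DJ| = 13.00 ✓; ∠(DJ, JM) = 90.00° ✓; |JM| = 29.20 ✗.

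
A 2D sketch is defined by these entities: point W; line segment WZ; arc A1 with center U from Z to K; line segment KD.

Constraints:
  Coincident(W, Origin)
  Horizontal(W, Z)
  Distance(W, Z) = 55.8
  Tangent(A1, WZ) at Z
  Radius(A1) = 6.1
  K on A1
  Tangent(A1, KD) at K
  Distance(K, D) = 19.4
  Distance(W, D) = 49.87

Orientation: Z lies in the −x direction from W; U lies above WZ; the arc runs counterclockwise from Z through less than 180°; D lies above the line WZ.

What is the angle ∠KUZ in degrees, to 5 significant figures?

73.058°

W is at the origin; WZ is horizontal with |WZ| = 55.8 and Z on the −x side, so Z = (-55.800, 0.0000). Since A1 is tangent to WZ there, UZ ⟂ WZ, so U = Z + (0, 6.1) = (-55.800, 6.1000). Since UK ⟂ KD (tangency), |UD| = √(6.1² + 19.4²) = 20.336 regardless of where K sits on A1. So D lies on both circle(W, 49.87) and circle(U, 20.336); the above-WZ intersection is D = (-44.311, 22.880). K is the foot of the tangent from D: K = (-49.965, 4.3224).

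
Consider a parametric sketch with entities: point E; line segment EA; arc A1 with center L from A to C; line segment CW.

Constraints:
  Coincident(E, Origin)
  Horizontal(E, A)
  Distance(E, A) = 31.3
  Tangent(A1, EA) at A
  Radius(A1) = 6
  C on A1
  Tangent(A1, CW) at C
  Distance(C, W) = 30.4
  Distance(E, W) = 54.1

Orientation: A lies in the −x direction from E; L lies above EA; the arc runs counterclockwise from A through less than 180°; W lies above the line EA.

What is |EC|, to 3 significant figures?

27.5

Checks: E = (0.00, 0.00) ✓; |LC| = 6.000 ✓; ∠(LC, CW) = 90.00° ✓; |CW| = 30.40 ✓; |EW| = 54.10 ✓.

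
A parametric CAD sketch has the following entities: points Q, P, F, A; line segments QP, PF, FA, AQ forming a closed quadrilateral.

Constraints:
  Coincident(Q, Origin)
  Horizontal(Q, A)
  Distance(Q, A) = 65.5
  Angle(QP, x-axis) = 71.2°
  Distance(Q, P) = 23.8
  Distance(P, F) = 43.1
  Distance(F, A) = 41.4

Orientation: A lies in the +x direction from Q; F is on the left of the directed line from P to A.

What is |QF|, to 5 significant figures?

60.997

Checks: |PF| = 43.10 ✓; |FA| = 41.40 ✓.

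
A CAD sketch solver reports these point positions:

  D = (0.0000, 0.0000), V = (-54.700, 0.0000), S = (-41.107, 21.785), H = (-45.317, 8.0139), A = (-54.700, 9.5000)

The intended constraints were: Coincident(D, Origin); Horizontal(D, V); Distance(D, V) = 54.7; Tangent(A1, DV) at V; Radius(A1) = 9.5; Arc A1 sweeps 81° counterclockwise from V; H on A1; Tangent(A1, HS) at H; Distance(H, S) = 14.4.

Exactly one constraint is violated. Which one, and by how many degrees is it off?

Tangent(A1, HS) at H — off by 8.00°.

D = (0.00, 0.00) ✓; D.y = 0.00, V.y = 0.00 ✓; |DV| = 54.70 ✓; ∠(AV, VD) = 90.00° ✓; |AV| = 9.500 ✓; bearing(A→H) − bearing(A→V) = 81.00° ✓; |AH| = 9.500 ✓; ∠(AH, HS) = 98.00° ✗; |HS| = 14.40 ✓.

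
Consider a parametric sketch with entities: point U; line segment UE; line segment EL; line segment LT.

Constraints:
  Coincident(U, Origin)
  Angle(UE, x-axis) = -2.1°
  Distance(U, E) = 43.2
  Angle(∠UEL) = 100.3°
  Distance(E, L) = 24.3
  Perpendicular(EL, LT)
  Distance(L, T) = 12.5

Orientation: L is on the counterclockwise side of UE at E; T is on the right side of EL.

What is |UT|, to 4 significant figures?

63.65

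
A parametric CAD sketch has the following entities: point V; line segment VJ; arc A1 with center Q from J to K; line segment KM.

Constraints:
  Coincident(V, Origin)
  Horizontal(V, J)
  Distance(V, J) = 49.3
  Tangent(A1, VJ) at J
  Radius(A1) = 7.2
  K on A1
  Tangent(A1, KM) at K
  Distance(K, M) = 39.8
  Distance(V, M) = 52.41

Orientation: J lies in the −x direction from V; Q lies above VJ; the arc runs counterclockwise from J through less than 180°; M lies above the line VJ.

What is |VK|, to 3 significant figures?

42.7

V is at the origin; V and J share the same y with |VJ| = 49.3 and J on the −x side, so J = (-49.3, 0.00). Since A1 is tangent to VJ there, QJ ⟂ VJ, so Q = J + (0, 7.2) = (-49.3, 7.20). Since QK ⟂ KM (tangency), |QM| = √(7.2² + 39.8²) = 40.4 regardless of where K sits on A1. So M lies on both circle(V, 52.41) and circle(Q, 40.4); the above-VJ intersection is M = (-30.2, 42.8). K is the foot of the tangent from M: K = (-42.5, 4.98).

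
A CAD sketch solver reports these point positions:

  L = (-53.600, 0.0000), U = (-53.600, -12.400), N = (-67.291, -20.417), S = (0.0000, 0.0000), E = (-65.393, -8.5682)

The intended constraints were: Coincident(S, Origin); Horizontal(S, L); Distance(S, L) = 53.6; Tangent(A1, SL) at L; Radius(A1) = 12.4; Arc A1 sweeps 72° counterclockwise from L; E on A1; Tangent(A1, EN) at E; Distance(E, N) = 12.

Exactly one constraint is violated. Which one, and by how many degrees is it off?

Tangent(A1, EN) at E — off by 8.90°.

S = (0.00, 0.00) ✓; S.y = 0.00, L.y = 0.00 ✓; |SL| = 53.60 ✓; ∠(UL, LS) = 90.00° ✓; |UL| = 12.40 ✓; bearing(U→E) − bearing(U→L) = 72.00° ✓; |UE| = 12.40 ✓; ∠(UE, EN) = 81.10° ✗; |EN| = 12.00 ✓.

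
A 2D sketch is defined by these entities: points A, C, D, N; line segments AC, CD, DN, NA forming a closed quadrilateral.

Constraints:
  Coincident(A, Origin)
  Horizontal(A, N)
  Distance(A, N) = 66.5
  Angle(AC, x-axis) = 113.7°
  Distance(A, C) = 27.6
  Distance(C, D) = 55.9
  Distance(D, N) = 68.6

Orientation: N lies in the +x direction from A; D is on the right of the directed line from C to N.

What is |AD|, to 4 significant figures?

28.82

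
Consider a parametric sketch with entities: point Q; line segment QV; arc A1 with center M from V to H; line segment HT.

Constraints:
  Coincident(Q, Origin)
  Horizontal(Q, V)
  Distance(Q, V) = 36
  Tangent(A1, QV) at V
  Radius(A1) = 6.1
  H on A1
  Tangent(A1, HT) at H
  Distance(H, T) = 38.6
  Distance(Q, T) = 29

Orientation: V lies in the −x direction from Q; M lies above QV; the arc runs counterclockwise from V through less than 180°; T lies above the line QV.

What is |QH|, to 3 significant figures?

31.8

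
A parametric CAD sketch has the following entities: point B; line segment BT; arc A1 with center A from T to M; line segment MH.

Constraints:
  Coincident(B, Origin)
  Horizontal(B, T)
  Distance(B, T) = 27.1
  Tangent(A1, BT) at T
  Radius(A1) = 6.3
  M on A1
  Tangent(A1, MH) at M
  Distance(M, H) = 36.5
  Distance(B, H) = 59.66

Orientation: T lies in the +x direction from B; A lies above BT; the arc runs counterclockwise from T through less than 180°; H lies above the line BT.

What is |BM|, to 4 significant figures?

33.26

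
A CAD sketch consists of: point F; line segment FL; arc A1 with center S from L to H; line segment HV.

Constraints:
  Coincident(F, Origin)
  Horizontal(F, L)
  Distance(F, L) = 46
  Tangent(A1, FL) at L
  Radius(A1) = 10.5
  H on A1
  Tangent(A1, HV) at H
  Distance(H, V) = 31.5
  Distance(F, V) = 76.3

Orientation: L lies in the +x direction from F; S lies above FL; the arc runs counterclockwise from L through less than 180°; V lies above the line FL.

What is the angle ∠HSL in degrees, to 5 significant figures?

68.579°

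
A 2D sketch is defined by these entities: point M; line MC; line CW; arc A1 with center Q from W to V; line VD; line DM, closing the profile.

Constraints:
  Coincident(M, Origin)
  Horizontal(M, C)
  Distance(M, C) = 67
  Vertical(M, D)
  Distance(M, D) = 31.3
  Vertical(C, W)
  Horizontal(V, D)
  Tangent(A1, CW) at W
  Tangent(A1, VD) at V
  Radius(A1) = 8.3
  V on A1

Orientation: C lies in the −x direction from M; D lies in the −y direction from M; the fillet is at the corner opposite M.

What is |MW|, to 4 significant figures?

70.84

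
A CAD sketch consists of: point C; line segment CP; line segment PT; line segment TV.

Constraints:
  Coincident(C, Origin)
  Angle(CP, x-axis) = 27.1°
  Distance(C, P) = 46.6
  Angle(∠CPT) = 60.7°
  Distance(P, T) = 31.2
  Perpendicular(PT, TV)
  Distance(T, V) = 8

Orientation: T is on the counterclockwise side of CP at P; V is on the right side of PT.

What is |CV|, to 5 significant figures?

49.358

C is at the origin; CP runs at 27.1° with length 46.6, so P = 46.6·(cos 27.1°, sin 27.1°) = (41.484, 21.228). ∠CPT = 60.7°, so PT runs at 27.1° + (180° − 60.7°) = 146.40° from the x-axis; with |PT| = 31.2, T = P + 31.2·(cos 146.40°, sin 146.40°) = (15.497, 38.494). The perpendicularity gives TV at right angles to PT; with |TV| = 8.0 on the right of PT, V = T + 8.0·(0.55339, 0.83292) = (19.924, 45.158). Then |CV| = |V − C| = 49.358.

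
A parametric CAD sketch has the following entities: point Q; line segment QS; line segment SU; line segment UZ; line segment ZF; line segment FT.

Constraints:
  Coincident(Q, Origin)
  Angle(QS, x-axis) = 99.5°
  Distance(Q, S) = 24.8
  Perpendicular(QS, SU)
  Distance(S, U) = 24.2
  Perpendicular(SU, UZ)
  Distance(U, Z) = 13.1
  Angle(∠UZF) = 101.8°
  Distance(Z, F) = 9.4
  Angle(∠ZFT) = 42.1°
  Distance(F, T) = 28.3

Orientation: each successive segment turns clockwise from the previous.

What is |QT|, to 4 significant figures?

45.48

Q is at the origin; QS runs at 99.5° with length 24.8, so S = (-4.093, 24.46). The perpendicularity gives SU at right angles to QS, so SU runs at 9.500°; with |SU| = 24.2, U = (19.77, 28.45). The perpendicularity gives UZ at right angles to SU, so UZ runs at -80.50°; with |UZ| = 13.1, Z = (21.94, 15.53). ∠UZF = 101.8° gives ZF at -158.7° from the x-axis; with |ZF| = 9.4, F = (13.18, 12.12). ∠ZFT = 42.1° gives FT at 63.40° from the x-axis; with |FT| = 28.3, T = (25.85, 37.42). Then |QT| = |T − Q| = 45.48.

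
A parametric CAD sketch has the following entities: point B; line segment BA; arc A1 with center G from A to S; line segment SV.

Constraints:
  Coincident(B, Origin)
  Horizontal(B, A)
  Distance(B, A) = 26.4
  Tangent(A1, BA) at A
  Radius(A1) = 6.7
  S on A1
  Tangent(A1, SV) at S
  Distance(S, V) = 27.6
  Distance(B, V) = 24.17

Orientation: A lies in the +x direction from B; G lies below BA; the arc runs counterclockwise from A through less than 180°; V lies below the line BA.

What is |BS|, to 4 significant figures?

21.35

Checks: |GS| = 6.700 ✓; ∠(GS, SV) = 90.00° ✓; |SV| = 27.60 ✓; |BV| = 24.17 ✓.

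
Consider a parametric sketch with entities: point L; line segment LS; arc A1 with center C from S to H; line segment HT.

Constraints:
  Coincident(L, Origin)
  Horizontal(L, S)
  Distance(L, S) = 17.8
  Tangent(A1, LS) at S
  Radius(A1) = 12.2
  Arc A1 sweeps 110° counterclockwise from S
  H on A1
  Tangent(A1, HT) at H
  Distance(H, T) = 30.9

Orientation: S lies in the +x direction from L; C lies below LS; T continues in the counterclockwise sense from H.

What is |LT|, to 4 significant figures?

48.45

L is at the origin; L and S share the same y with |LS| = 17.8 and S on the +x side, so S = (17.80, 0.000). Since A1 is tangent to LS there, CS ⟂ LS, so C = S + (0, -12.2) = (17.80, -12.20). On A1, S sits at bearing 90° from C; a 110° counterclockwise sweep puts H at bearing 200°, so H = C + 12.2·(cos 200°, sin 200°) = (6.336, -16.37). Since A1 is tangent to HT there, CH ⟂ HT, so HT runs along (−sin 200°, cos 200°); with |HT| = 30.9, T = (16.90, -45.41). Then |LT| = |T − L| = 48.45.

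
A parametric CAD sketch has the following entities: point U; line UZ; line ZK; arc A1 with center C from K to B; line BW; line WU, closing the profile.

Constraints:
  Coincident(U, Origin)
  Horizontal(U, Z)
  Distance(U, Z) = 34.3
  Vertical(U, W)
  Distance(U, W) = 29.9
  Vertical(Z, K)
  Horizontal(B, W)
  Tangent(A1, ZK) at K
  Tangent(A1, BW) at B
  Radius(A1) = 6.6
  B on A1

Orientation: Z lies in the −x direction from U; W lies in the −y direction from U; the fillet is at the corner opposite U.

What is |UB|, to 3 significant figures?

40.8

The virtual corner opposite U is at (-34.3, -29.9). Tangency of A1 to ZK means the radius CK is perpendicular to ZK and since A1 is tangent to BW there, CB ⟂ BW, with radius 6.6, so the center C sits 6.6 in from both sides at C = (-27.7, -23.3). That places the tangent points at K = (-34.3, -23.3) on ZK and B = (-27.7, -29.9) on BW. Then |UB| = |B − U| = 40.8.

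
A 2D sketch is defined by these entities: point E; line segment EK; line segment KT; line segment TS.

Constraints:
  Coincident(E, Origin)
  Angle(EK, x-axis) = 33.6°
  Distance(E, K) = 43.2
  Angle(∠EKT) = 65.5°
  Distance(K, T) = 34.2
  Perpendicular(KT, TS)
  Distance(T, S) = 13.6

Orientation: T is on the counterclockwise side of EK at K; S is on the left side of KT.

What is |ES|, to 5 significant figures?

30.434

∠EKT = 65.5°, so KT runs at 33.6° + (180° − 65.5°) = 148.10° from the x-axis; with |KT| = 34.2, T = K + 34.2·(cos 148.10°, sin 148.10°) = (6.9474, 41.979). KT ⟂ TS; with |TS| = 13.6 on the left of KT, S = T + 13.6·(-0.52844, -0.84897) = (-0.23940, 30.433). Then |ES| = |S − E| = 30.434.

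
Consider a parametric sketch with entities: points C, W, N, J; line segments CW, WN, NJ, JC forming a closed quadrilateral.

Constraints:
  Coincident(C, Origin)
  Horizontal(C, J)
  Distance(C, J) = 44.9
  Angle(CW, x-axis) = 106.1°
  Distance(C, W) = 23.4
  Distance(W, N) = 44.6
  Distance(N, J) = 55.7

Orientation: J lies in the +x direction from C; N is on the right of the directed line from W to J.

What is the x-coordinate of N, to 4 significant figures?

-6.221

Checks: |WN| = 44.60 ✓; |NJ| = 55.70 ✓.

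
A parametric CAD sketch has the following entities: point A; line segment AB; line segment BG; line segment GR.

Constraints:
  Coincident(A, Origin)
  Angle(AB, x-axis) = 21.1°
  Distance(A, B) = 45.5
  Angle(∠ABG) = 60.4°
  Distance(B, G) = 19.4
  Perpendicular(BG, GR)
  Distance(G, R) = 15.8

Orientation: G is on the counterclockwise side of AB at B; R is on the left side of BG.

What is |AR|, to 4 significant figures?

23.96

A is at the origin; AB runs at 21.1° with length 45.5, so B = 45.5·(cos 21.1°, sin 21.1°) = (42.45, 16.38). ∠ABG = 60.4°, so BG runs at 21.1° + (180° − 60.4°) = 140.7° from the x-axis; with |BG| = 19.4, G = B + 19.4·(cos 140.7°, sin 140.7°) = (27.44, 28.67). BG ⟂ GR; with |GR| = 15.8 on the left of BG, R = G + 15.8·(-0.6334, -0.7738) = (17.43, 16.44). Then |AR| = |R − A| = 23.96.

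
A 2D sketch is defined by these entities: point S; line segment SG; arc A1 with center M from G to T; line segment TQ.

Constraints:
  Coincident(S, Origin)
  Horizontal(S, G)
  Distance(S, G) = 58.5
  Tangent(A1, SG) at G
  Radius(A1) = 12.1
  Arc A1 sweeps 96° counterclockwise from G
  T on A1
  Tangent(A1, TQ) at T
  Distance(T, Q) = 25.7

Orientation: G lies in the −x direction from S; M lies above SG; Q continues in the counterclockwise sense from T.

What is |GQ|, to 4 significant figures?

40.03

S is at the origin; SG is horizontal with |SG| = 58.5 and G on the −x side, so G = (-58.50, 0.000). The tangent condition forces MG to be normal to SG, so M = G + (0, 12.1) = (-58.50, 12.10). On A1, G sits at bearing -90° from M; a 96° counterclockwise sweep puts T at bearing 6°, so T = M + 12.1·(cos 6°, sin 6°) = (-46.47, 13.36). Since A1 is tangent to TQ there, MT ⟂ TQ, so TQ runs along (−sin 6°, cos 6°); with |TQ| = 25.7, Q = (-49.15, 38.92). Then |GQ| = |Q − G| = 40.03.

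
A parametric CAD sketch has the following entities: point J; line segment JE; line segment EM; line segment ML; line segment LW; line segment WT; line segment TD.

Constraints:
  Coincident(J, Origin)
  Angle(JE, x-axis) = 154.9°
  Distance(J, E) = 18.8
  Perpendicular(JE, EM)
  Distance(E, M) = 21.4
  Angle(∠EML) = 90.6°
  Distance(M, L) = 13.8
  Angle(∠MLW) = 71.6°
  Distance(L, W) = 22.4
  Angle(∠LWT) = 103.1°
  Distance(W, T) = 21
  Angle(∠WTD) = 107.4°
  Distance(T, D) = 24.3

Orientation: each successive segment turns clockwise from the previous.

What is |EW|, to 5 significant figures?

6.9550

J is at the origin; JE runs at 154.9° with length 18.8, so E = (-17.025, 7.9749). The perpendicularity gives EM at right angles to JE, so EM runs at 64.900°; with |EM| = 21.4, M = (-7.9468, 27.354). ∠EML = 90.6° gives ML at -24.500° from the x-axis; with |ML| = 13.8, L = (4.6106, 21.631). ∠MLW = 71.6° gives LW at -132.90° from the x-axis; with |LW| = 22.4, W = (-10.638, 5.2224). Then |EW| = |W − E| = 6.9550.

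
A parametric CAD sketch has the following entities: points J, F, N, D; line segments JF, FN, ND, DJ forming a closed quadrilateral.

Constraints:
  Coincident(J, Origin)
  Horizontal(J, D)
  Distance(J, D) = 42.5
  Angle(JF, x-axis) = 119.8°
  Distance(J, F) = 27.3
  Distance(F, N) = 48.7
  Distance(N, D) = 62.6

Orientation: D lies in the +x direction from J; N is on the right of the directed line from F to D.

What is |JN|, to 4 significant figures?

29.09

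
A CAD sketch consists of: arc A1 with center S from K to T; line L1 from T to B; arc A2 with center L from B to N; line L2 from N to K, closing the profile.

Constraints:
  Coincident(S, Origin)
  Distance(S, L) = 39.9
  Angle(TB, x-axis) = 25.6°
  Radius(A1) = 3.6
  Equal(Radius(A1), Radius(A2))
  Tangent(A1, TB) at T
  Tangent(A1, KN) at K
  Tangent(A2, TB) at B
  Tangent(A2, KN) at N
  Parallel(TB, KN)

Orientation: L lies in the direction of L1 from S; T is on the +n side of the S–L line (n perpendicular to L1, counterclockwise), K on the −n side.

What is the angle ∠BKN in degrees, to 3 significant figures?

10.2°

The slot axis is L1's direction at 25.6°, so u = (cos 25.6°, sin 25.6°) = (0.902, 0.432) and n = (−sin 25.6°, cos 25.6°) = (-0.432, 0.902). S is at the origin and L lies 39.9 along u from S, so L = 39.9·u = (36.0, 17.2). Tangency of A1 to both parallel lines with radius 3.6 puts T and K at S ± 3.6·n: T = (-1.56, 3.25), K = (1.56, -3.25). Equal radii place B and N the same way about L: B = L + 3.6·n = (34.4, 20.5), N = L − 3.6·n = (37.5, 14.0). Then cos ∠BKN = KB·KN / (|KB||KN|), giving 10.2°.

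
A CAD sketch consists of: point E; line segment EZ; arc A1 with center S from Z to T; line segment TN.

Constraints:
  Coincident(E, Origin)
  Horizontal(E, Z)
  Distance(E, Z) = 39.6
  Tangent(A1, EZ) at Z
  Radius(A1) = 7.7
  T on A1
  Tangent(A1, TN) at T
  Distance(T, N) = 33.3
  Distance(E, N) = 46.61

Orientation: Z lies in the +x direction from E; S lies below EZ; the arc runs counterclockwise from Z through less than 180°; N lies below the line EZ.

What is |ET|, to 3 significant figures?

32.6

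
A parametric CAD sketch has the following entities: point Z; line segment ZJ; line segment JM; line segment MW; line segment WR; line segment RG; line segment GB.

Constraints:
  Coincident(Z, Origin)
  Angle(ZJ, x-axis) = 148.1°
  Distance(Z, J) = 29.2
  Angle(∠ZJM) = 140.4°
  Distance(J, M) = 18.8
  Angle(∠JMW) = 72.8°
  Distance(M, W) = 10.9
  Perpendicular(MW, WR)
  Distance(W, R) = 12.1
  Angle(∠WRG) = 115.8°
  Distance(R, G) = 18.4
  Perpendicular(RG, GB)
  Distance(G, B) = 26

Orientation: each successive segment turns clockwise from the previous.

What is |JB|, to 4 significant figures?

30.98

∠WRG = 115.8° gives RG at -152.9° from the x-axis; with |RG| = 18.4, G = (-35.96, 13.03). The perpendicularity gives GB at right angles to RG, so GB runs at 117.1°; with |GB| = 26.0, B = (-47.81, 36.17). Then |JB| = |B − J| = 30.98.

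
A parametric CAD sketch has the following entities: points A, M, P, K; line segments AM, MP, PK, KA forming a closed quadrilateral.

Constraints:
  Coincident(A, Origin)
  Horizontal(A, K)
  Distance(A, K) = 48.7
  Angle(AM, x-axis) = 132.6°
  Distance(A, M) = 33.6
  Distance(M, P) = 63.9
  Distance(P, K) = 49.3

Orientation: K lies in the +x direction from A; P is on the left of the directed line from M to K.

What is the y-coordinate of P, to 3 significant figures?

47.8

A is at the origin; AK is horizontal with |AK| = 48.7 and K in +x, so K = (48.7, 0). AM runs at 132.6° with |AM| = 33.6, so M = (-22.7, 24.7). P is determined by |MP| = 63.9 and |PK| = 49.3 together: it lies at the intersection of circle(M, 63.9) and circle(K, 49.3). With |MK| = 75.6, the foot of the radical line on MK is 48.7 from M and the perpendicular offset is √(63.9² − 48.7²) = 41.3. Taking the left-of-MK solution: P = (36.8, 47.8).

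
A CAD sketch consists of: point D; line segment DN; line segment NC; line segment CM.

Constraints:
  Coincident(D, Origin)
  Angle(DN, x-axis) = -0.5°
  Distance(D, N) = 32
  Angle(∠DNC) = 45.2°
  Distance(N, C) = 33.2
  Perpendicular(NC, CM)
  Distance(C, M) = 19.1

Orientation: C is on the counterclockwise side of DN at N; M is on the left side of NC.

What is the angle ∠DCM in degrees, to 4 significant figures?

25.13°

D is at the origin; DN runs at -0.5° with length 32.0, so N = 32.0·(cos -0.5°, sin -0.5°) = (32.00, -0.2792). ∠DNC = 45.2°, so NC runs at -0.5° + (180° − 45.2°) = 134.3° from the x-axis; with |NC| = 33.2, C = N + 33.2·(cos 134.3°, sin 134.3°) = (8.811, 23.48). NC ⟂ CM; with |CM| = 19.1 on the left of NC, M = C + 19.1·(-0.7157, -0.6984) = (-4.858, 10.14). Then cos ∠DCM = CD·CM / (|CD||CM|), giving 25.13°.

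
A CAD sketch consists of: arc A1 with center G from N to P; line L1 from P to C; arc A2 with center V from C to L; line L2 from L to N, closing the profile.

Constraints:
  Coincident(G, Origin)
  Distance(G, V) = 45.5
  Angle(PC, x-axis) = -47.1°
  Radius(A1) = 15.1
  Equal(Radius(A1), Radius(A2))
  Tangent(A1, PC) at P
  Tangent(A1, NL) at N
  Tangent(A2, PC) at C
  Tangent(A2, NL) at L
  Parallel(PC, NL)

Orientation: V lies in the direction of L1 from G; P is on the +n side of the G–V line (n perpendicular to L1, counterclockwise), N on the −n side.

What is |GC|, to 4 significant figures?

47.94

The slot axis is L1's direction at -47.1°, so u = (cos -47.1°, sin -47.1°) = (0.6807, -0.7325) and n = (−sin -47.1°, cos -47.1°) = (0.7325, 0.6807). G is at the origin and V lies 45.5 along u from G, so V = 45.5·u = (30.97, -33.33). Tangency of A1 to both parallel lines with radius 15.1 puts P and N at G ± 15.1·n: P = (11.06, 10.28), N = (-11.06, -10.28). Equal radii place C and L the same way about V: C = V + 15.1·n = (42.03, -23.05), L = V − 15.1·n = (19.91, -43.61). Then |GC| = |C − G| = 47.94.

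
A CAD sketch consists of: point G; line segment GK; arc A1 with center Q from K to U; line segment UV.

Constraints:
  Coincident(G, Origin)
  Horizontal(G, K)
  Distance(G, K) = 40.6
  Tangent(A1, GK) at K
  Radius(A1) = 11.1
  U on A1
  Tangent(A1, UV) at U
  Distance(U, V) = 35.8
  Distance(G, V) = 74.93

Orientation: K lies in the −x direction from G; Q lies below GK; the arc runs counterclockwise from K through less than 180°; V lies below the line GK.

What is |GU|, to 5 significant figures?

51.721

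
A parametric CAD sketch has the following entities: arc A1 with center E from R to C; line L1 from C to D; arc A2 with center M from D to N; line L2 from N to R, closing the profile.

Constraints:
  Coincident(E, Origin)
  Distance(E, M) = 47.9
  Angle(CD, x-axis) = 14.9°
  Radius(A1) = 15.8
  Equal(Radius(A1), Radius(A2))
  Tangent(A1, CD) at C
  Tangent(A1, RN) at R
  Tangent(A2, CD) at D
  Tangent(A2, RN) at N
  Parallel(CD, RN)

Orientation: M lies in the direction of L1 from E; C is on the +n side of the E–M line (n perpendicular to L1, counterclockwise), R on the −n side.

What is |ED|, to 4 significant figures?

50.44

The slot axis is L1's direction at 14.9°, so u = (cos 14.9°, sin 14.9°) = (0.9664, 0.2571) and n = (−sin 14.9°, cos 14.9°) = (-0.2571, 0.9664). E is at the origin and M lies 47.9 along u from E, so M = 47.9·u = (46.29, 12.32). Tangency of A1 to both parallel lines with radius 15.8 puts C and R at E ± 15.8·n: C = (-4.063, 15.27), R = (4.063, -15.27). Equal radii place D and N the same way about M: D = M + 15.8·n = (42.23, 27.59), N = M − 15.8·n = (50.35, -2.952). Then |ED| = |D − E| = 50.44.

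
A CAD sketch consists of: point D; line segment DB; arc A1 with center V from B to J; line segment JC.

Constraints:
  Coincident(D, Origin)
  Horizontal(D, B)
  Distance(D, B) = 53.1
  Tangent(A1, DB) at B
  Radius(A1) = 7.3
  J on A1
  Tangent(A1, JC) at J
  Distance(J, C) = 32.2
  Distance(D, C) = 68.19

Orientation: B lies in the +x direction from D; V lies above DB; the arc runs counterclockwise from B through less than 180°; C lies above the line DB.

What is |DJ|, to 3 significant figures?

60.9

D is at the origin; D and B share the same y with |DB| = 53.1 and B on the +x side, so B = (53.1, 0.00). Since A1 is tangent to DB there, VB ⟂ DB, so V = B + (0, 7.3) = (53.1, 7.30). Since VJ ⟂ JC (tangency), |VC| = √(7.3² + 32.2²) = 33.0 regardless of where J sits on A1. So C lies on both circle(D, 68.19) and circle(V, 33.0); the above-DB intersection is C = (55.0, 40.3). J is the foot of the tangent from C: J = (60.3, 8.49).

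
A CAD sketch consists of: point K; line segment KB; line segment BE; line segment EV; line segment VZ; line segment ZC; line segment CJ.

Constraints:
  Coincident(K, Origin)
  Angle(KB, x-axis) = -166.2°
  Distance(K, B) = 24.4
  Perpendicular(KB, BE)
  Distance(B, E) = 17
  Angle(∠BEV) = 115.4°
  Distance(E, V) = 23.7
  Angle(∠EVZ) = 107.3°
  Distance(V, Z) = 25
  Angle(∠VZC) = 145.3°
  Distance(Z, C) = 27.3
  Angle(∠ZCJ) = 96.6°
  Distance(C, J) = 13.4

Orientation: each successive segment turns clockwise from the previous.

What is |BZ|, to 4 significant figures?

39.36

K is at the origin; KB runs at -166.2° with length 24.4, so B = (-23.70, -5.820). KB is perpendicular to BE, so BE runs at 103.8°; with |BE| = 17.0, E = (-27.75, 10.69). ∠BEV = 115.4° gives EV at 39.20° from the x-axis; with |EV| = 23.7, V = (-9.385, 25.67). ∠EVZ = 107.3° gives VZ at -33.50° from the x-axis; with |VZ| = 25.0, Z = (11.46, 11.87). Then |BZ| = |Z − B| = 39.36.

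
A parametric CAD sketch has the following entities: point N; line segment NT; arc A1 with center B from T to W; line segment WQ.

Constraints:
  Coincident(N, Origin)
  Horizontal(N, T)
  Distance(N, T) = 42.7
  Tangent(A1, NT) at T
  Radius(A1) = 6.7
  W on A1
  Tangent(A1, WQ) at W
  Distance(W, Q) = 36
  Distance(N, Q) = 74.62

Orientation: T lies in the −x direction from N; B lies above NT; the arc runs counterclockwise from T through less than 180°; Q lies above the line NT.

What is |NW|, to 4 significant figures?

40.15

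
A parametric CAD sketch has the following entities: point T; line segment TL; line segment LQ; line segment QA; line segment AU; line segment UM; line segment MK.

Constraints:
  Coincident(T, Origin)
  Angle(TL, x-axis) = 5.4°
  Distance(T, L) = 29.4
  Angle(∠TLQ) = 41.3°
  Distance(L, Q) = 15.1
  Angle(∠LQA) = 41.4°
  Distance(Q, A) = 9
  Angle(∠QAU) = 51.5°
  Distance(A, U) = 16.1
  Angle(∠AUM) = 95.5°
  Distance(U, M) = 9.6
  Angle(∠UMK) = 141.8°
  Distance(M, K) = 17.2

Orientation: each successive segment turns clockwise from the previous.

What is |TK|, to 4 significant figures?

24.47

T is at the origin; TL runs at 5.4° with length 29.4, so L = (29.27, 2.767). ∠TLQ = 41.3° gives LQ at -133.3° from the x-axis; with |LQ| = 15.1, Q = (18.91, -8.223). ∠LQA = 41.4° gives QA at 88.10° from the x-axis; with |QA| = 9.0, A = (19.21, 0.7725). ∠QAU = 51.5° gives AU at -40.40° from the x-axis; with |AU| = 16.1, U = (31.47, -9.662). ∠AUM = 95.5° gives UM at -124.9° from the x-axis; with |UM| = 9.6, M = (25.98, -17.54). ∠UMK = 141.8° gives MK at -163.1° from the x-axis; with |MK| = 17.2, K = (9.523, -22.54). Then |TK| = |K − T| = 24.47.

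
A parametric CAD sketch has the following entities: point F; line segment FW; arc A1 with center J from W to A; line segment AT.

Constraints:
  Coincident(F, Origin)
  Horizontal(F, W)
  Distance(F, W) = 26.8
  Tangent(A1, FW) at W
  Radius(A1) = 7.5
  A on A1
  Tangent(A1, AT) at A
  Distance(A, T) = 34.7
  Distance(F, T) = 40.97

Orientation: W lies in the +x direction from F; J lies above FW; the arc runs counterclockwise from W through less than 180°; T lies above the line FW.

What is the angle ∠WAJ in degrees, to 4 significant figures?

25.89°

Checks: ∠(JW, WF) = 90.00° ✓; |JW| = 7.500 ✓; |JA| = 7.500 ✓; ∠(JA, AT) = 90.00° ✓; |AT| = 34.70 ✓; |FT| = 40.97 ✓.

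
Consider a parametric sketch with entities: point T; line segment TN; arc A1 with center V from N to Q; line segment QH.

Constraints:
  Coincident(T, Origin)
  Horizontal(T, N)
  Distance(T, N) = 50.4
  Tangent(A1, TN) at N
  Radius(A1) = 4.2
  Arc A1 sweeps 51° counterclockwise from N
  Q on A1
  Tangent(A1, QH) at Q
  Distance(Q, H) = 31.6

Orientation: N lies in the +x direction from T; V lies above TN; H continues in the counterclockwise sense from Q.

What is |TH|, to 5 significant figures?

78.049

On A1, N sits at bearing -90° from V; a 51° counterclockwise sweep puts Q at bearing -39°, so Q = V + 4.2·(cos -39°, sin -39°) = (53.664, 1.5569). Since A1 is tangent to QH there, VQ ⟂ QH, so QH runs along (−sin -39°, cos -39°); with |QH| = 31.6, H = (73.551, 26.115). Then |TH| = |H − T| = 78.049.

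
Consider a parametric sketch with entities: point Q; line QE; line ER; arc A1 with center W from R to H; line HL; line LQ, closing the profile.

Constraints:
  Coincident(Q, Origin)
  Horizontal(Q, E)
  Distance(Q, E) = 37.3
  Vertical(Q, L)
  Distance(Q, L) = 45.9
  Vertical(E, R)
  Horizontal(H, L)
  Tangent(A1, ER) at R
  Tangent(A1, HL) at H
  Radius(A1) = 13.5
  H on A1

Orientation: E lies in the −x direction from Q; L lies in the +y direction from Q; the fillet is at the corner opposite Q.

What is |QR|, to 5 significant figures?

49.407

Q is at the origin; QE is horizontal with |QE| = 37.3 and E on the −x side, so E = (-37.300, 0.0000). Q and L share the same x with |QL| = 45.9 and L on the +y side, so L = (0.0000, 45.900). The virtual corner opposite Q is at (-37.300, 45.900). Tangency of A1 to ER means the radius WR is perpendicular to ER and A1 meets HL tangentially, so WH is at right angles to HL, with radius 13.5, so the center W sits 13.5 in from both sides at W = (-23.800, 32.400). That places the tangent points at R = (-37.300, 32.400) on ER and H = (-23.800, 45.900) on HL. Then |QR| = |R − Q| = 49.407.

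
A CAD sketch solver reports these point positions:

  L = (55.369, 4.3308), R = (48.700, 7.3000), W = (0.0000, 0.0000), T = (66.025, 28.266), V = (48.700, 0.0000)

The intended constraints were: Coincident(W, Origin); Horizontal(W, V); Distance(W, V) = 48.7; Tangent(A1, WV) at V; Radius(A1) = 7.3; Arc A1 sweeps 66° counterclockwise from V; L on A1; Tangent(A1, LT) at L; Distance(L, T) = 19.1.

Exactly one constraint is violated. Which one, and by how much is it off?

Distance(L, T) = 19.1 — off by 7.10.

W = (0.00, 0.00) ✓; W.y = 0.00, V.y = 0.00 ✓; |WV| = 48.70 ✓; ∠(RV, VW) = 90.00° ✓; |RV| = 7.300 ✓; bearing(R→L) − bearing(R→V) = 66.00° ✓; |RL| = 7.300 ✓; ∠(RL, LT) = 90.00° ✓; |LT| = 26.20 ✗.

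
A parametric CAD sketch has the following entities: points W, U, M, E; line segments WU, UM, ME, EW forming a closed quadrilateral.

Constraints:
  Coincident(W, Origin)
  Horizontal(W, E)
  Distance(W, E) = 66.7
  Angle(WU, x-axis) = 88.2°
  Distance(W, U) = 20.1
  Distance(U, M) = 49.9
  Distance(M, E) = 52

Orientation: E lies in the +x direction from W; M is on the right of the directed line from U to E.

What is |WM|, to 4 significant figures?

33.09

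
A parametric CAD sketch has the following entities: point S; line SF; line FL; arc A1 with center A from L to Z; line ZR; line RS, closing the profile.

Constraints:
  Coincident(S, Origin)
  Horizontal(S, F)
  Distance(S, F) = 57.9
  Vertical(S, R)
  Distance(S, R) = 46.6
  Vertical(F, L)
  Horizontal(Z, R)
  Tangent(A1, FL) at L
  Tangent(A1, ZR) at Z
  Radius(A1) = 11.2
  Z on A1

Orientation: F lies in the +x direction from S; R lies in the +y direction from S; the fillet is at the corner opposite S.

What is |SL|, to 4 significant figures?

67.86

The virtual corner opposite S is at (57.90, 46.60). A1 meets FL tangentially, so AL is at right angles to FL and since A1 is tangent to ZR there, AZ ⟂ ZR, with radius 11.2, so the center A sits 11.2 in from both sides at A = (46.70, 35.40). That places the tangent points at L = (57.90, 35.40) on FL and Z = (46.70, 46.60) on ZR. Then |SL| = |L − S| = 67.86.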